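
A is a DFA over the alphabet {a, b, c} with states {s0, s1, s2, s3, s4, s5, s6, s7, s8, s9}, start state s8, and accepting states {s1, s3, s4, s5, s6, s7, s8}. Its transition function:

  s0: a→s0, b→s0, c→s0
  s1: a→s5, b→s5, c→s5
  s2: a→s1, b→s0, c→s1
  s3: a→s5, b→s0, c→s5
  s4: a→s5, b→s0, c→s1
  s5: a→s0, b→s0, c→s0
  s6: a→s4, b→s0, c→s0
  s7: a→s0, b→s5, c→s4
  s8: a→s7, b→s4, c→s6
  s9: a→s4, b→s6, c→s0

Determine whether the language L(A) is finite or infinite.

finite

The useful states (reachable from s8 and able to reach an accepting state) are {s1, s4, s5, s6, s7, s8}.
Restricted to these states the transition graph has no cycle, so every accepting path has bounded length and L is finite.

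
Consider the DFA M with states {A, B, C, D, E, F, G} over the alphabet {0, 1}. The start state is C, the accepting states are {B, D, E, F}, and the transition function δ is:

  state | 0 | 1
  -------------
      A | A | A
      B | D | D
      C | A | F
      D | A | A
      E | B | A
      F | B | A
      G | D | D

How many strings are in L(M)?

The useful subgraph on states {B, C, D, F} is acyclic, so L(M) is finite; the longest accepting path visits 4 useful states, giving maximum string length 3.
Counting accepting paths from C by length: 1 of length 1, 1 of length 2, 2 of length 3. Total 4.

4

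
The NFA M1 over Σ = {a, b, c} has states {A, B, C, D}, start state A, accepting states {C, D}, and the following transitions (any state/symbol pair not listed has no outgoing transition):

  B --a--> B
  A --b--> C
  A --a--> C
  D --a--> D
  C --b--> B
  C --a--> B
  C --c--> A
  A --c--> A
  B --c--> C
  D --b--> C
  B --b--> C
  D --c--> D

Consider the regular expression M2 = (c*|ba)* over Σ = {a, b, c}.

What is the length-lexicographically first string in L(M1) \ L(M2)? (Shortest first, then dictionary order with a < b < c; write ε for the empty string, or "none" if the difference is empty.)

The string a is accepted by M1 but not by M2.
No shorter string lies in the difference, and a is the lexicographically first length-1 string in L(M1) \ L(M2).

a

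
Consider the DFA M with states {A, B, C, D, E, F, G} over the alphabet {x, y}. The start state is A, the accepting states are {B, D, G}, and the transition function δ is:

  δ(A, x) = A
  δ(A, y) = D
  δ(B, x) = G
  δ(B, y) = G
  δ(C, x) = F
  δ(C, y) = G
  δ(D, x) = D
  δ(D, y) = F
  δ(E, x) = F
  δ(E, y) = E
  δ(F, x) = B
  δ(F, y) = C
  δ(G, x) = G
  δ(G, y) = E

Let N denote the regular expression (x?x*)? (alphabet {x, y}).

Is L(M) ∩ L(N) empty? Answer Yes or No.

Converting the expression N to a DFA (subset construction, then merging equivalent states) gives the minimal DFA with states {n0, n1}, start state n0, accepting states {n0} and transitions n0: x→n0, y→n1; n1: x→n1, y→n1.
Exploring the product automaton M × N from the start pair (A, n0), following both machines on each input symbol, reaches 7 state pairs: (A, n0), (D, n1), (F, n1), (B, n1), (C, n1), (G, n1), (E, n1).
M accepts in {B, D, G} and N accepts in {n0}; no reachable pair has both components accepting, so no string drives both machines to acceptance simultaneously and L(M) ∩ L(N) = ∅.
So no string is accepted by both, and the intersection is empty.

Yes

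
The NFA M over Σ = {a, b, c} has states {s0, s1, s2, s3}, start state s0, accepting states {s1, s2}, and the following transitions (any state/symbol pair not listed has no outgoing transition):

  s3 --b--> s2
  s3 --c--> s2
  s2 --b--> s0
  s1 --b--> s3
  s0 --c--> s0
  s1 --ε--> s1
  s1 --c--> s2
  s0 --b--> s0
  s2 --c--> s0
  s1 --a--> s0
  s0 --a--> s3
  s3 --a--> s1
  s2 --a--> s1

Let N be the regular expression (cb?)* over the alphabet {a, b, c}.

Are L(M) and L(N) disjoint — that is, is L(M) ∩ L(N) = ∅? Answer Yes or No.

Converting the expression N to a DFA (subset construction, then merging equivalent states) gives the minimal DFA with states {n0, n1, n2}, start state n0, accepting states {n0, n2} and transitions n0: a→n1, b→n1, c→n2; n1: a→n1, b→n1, c→n1; n2: a→n1, b→n0, c→n2.
Exploring the product automaton M × N from the start pair (s0, n0), following both machines on each input symbol, reaches 6 state pairs: (s0, n0), (s3, n1), (s0, n1), (s0, n2), (s1, n1), (s2, n1).
M accepts in {s1, s2} and N accepts in {n0, n2}; no reachable pair has both components accepting, so no string drives both machines to acceptance simultaneously and L(M) ∩ L(N) = ∅.
So no string is accepted by both, and the intersection is empty.

Yes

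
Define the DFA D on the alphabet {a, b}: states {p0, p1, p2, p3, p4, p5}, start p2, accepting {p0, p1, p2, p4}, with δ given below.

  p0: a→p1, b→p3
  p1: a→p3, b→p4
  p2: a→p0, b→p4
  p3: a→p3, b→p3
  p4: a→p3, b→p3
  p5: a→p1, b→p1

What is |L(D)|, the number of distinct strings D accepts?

5

The useful subgraph on states {p0, p1, p2, p4} is acyclic, so L(D) is finite; the longest accepting path visits 4 useful states, giving maximum string length 3.
Counting accepting paths from p2 by length: 1 of length 0, 2 of length 1, 1 of length 2, 1 of length 3. Total 5.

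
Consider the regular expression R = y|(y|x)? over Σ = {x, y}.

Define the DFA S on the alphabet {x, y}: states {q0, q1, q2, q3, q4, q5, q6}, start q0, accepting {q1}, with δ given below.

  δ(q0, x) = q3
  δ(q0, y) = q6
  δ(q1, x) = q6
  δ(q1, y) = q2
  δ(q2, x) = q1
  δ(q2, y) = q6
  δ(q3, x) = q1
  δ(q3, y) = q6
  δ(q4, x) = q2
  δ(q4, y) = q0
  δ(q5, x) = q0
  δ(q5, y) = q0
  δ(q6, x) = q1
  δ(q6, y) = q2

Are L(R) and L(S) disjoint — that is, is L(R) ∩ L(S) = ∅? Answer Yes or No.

Converting the expression R to a DFA (subset construction, then merging equivalent states) gives the minimal DFA with states {r0, r1, r2}, start state r0, accepting states {r0, r1} and transitions r0: x→r1, y→r1; r1: x→r2, y→r2; r2: x→r2, y→r2.
Exploring the product automaton R × S from the start pair (r0, q0), following both machines on each input symbol, reaches 6 state pairs: (r0, q0), (r1, q3), (r1, q6), (r2, q1), (r2, q6), (r2, q2).
R accepts in {r0, r1} and S accepts in {q1}; no reachable pair has both components accepting, so no string drives both machines to acceptance simultaneously and L(R) ∩ L(S) = ∅.
So no string is accepted by both, and the intersection is empty.

Yes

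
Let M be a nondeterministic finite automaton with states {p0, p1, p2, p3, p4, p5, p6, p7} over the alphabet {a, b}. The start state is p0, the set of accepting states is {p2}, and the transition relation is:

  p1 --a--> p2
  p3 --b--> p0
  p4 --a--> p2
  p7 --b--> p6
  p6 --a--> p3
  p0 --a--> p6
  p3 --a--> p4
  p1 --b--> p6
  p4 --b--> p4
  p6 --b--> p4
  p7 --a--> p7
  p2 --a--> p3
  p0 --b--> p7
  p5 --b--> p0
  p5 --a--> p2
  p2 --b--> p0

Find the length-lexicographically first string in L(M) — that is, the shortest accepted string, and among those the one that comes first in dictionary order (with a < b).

aba

A breadth-first search from p0 reaches an accepting state first via the path p0 → p6 → p4 → p2 on input aba.
No string of length < 3 is accepted (BFS exhausts all shorter strings without reaching an accepting state), and aba is the lexicographically least accepting string of length 3.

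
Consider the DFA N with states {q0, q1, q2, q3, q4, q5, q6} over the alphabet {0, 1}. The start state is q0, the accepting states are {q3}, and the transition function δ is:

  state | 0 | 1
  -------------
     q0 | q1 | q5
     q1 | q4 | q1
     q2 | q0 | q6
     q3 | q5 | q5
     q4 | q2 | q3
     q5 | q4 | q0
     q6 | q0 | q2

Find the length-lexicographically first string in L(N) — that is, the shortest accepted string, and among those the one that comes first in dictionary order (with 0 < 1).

A breadth-first search from q0 reaches an accepting state first via the path q0 → q1 → q4 → q3 on input 001.
No string of length < 3 is accepted (BFS exhausts all shorter strings without reaching an accepting state), and 001 is the lexicographically least accepting string of length 3.

001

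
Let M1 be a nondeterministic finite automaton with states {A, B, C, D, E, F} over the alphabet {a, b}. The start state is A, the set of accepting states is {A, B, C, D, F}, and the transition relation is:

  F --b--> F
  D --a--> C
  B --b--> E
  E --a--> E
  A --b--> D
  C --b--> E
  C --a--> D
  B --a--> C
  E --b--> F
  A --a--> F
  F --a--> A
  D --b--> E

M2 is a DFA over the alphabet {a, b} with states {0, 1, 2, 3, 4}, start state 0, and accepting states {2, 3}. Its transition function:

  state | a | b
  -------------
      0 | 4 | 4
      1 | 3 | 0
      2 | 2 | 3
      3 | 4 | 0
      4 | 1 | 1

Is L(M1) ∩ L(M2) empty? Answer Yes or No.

The string aaa is accepted by both M1 and M2.
Hence L(M1) ∩ L(M2) ≠ ∅.

No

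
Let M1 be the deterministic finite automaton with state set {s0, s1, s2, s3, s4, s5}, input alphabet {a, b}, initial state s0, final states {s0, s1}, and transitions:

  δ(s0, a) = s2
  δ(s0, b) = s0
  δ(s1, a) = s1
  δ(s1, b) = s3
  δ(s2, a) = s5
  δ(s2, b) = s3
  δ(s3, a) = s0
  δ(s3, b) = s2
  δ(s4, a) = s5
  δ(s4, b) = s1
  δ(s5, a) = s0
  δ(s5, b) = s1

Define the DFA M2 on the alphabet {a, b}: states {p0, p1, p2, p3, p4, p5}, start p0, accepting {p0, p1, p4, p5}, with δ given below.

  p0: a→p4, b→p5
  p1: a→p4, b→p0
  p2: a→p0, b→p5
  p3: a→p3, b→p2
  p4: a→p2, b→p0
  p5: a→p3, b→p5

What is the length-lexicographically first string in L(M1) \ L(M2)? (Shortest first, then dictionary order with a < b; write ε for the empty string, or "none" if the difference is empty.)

The string aaba is accepted by M1 but not by M2.
No shorter string lies in the difference, and aaba is the lexicographically first length-4 string in L(M1) \ L(M2).

aaba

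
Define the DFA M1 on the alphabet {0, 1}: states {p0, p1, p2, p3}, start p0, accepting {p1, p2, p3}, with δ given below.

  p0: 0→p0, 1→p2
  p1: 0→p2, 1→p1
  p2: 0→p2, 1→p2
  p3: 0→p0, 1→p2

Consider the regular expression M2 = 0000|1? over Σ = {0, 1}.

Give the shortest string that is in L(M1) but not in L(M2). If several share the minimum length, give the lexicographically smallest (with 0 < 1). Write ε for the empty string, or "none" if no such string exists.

01

The string 01 is accepted by M1 but not by M2.
No shorter string lies in the difference, and 01 is the lexicographically first length-2 string in L(M1) \ L(M2).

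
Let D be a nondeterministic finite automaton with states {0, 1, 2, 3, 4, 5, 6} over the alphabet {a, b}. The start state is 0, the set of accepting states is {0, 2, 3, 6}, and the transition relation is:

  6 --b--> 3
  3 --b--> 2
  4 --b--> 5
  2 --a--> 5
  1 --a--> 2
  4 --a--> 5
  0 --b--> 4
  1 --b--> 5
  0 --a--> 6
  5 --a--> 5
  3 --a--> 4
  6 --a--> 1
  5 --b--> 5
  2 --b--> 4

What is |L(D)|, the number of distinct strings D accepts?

5

The useful subgraph on states {0, 1, 2, 3, 6} is acyclic, so L(D) is finite; the longest accepting path visits 4 useful states, giving maximum string length 3.
Counting accepting paths from 0 by length: 1 of length 0, 1 of length 1, 1 of length 2, 2 of length 3. Total 5.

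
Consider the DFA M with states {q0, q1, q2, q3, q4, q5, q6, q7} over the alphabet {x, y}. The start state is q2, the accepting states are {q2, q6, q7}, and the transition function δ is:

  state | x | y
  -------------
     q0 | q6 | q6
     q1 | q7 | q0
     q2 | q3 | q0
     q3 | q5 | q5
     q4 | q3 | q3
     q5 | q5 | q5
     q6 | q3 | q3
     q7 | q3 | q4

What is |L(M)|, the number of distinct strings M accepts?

The useful subgraph on states {q0, q2, q6} is acyclic, so L(M) is finite; the longest accepting path visits 3 useful states, giving maximum string length 2.
Counting accepting paths from q2 by length: 1 of length 0, 2 of length 2. Total 3.

3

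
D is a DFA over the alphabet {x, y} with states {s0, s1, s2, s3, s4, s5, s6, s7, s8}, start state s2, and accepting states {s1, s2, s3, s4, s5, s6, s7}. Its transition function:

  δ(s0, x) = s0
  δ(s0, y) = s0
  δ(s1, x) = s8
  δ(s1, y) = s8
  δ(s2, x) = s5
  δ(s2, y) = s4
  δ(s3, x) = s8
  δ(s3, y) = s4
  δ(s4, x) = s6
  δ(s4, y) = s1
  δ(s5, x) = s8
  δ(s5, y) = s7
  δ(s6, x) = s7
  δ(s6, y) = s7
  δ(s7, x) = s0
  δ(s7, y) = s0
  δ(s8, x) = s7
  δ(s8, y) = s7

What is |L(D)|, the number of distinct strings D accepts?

14

The useful subgraph on states {s1, s2, s4, s5, s6, s7, s8} is acyclic, so L(D) is finite; the longest accepting path visits 5 useful states, giving maximum string length 4.
Counting accepting paths from s2 by length: 1 of length 0, 2 of length 1, 3 of length 2, 4 of length 3, 4 of length 4. Total 14.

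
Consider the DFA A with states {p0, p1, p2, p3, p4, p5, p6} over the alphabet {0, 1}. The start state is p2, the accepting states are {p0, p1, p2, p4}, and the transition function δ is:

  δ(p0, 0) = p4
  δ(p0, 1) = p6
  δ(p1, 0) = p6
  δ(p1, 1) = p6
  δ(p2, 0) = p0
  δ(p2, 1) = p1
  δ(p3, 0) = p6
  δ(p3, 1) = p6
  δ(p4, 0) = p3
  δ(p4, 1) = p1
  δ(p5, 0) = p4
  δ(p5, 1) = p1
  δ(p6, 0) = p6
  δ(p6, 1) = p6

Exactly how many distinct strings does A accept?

5

The useful subgraph on states {p0, p1, p2, p4} is acyclic, so L(A) is finite; the longest accepting path visits 4 useful states, giving maximum string length 3.
Counting accepting paths from p2 by length: 1 of length 0, 2 of length 1, 1 of length 2, 1 of length 3. Total 5.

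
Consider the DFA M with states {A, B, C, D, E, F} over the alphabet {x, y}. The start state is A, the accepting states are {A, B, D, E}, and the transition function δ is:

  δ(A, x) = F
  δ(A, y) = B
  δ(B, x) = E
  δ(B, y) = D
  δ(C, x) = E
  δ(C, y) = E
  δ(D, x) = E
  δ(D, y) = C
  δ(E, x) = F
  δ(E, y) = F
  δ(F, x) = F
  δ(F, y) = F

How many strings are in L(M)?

7

The useful subgraph on states {A, B, C, D, E} is acyclic, so L(M) is finite; the longest accepting path visits 5 useful states, giving maximum string length 4.
Counting accepting paths from A by length: 1 of length 0, 1 of length 1, 2 of length 2, 1 of length 3, 2 of length 4. Total 7.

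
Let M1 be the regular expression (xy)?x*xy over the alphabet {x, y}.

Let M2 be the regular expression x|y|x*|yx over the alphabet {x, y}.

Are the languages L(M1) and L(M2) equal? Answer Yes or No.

The string xy is accepted by M1 but rejected by M2.
So L(M1) ≠ L(M2).

No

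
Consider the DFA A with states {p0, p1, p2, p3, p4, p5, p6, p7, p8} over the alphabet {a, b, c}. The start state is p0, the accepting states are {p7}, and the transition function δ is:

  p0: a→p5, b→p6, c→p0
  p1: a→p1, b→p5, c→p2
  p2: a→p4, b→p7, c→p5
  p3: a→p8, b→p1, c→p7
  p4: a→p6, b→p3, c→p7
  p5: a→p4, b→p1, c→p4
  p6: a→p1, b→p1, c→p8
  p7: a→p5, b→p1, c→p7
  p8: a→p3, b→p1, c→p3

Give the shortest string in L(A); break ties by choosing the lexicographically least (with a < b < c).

aac

A breadth-first search from p0 reaches an accepting state first via the path p0 → p5 → p4 → p7 on input aac.
No string of length < 3 is accepted (BFS exhausts all shorter strings without reaching an accepting state), and aac is the lexicographically least accepting string of length 3.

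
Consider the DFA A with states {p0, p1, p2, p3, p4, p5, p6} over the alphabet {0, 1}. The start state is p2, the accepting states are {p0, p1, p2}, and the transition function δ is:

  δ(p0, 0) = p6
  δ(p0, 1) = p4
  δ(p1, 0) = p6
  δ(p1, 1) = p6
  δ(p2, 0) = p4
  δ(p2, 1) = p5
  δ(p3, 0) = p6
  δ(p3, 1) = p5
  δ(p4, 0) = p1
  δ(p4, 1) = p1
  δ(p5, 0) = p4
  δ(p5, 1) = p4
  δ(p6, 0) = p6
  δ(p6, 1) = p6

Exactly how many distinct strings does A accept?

7

The useful subgraph on states {p1, p2, p4, p5} is acyclic, so L(A) is finite; the longest accepting path visits 4 useful states, giving maximum string length 3.
Counting accepting paths from p2 by length: 1 of length 0, 2 of length 2, 4 of length 3. Total 7.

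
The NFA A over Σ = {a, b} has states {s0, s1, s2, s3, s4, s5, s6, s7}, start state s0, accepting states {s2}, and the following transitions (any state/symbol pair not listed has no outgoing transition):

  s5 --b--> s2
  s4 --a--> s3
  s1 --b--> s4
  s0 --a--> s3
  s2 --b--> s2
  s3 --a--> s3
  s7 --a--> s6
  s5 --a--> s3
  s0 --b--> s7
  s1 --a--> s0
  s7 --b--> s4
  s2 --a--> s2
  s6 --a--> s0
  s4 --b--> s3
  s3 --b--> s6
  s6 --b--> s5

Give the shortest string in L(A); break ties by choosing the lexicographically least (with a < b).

abbb

A breadth-first search from s0 reaches an accepting state first via the path s0 → s3 → s6 → s5 → s2 on input abbb.
No string of length < 4 is accepted (BFS exhausts all shorter strings without reaching an accepting state), and abbb is the lexicographically least accepting string of length 4.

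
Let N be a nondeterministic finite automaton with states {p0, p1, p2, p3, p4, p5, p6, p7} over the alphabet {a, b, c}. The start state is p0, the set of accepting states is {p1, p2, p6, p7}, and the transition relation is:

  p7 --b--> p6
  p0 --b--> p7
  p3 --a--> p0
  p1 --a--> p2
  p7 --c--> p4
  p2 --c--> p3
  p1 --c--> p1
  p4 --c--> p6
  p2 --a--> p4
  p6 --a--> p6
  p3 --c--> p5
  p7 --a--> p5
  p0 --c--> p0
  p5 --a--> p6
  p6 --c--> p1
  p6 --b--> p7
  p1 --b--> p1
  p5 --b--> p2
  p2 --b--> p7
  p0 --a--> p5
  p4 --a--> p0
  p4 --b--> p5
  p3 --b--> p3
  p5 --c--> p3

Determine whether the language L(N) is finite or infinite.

infinite

State p0 is reachable from the start and can reach an accepting state, and it lies on the cycle p0 → p0.
Traversing that cycle any number of times yields accepted strings of unbounded length, so the language is infinite.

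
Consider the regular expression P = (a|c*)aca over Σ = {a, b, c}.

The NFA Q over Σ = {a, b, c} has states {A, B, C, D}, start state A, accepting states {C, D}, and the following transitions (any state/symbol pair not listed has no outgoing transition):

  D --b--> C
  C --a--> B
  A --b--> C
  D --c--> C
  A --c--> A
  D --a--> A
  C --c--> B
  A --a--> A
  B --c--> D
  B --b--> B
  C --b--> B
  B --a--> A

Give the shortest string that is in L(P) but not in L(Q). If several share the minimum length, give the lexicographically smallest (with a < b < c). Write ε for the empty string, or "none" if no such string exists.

aca

The string aca is accepted by P but not by Q.
No shorter string lies in the difference, and aca is the lexicographically first length-3 string in L(P) \ L(Q).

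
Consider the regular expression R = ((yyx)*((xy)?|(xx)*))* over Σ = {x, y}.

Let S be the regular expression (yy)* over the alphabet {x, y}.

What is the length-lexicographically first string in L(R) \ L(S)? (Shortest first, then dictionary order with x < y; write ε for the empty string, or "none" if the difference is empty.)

xx

The string xx is accepted by R but not by S.
No shorter string lies in the difference, and xx is the lexicographically first length-2 string in L(R) \ L(S).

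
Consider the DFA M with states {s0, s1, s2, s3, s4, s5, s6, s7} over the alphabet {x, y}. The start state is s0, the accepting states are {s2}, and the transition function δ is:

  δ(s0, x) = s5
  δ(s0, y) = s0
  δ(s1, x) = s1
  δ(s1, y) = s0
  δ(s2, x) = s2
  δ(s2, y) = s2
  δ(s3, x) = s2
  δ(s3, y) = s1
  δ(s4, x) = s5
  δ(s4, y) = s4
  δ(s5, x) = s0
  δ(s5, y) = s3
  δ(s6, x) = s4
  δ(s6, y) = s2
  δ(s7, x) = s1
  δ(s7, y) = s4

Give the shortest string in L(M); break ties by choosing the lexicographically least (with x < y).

xyx

A breadth-first search from s0 reaches an accepting state first via the path s0 → s5 → s3 → s2 on input xyx.
No string of length < 3 is accepted (BFS exhausts all shorter strings without reaching an accepting state), and xyx is the lexicographically least accepting string of length 3.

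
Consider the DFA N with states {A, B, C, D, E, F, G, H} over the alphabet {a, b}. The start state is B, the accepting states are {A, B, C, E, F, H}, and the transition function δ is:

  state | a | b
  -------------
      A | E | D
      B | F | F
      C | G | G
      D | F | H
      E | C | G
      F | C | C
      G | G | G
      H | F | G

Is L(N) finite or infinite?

The useful states (reachable from B and able to reach an accepting state) are {B, C, F}.
Restricted to these states the transition graph has no cycle, so every accepting path has bounded length and L is finite.

finite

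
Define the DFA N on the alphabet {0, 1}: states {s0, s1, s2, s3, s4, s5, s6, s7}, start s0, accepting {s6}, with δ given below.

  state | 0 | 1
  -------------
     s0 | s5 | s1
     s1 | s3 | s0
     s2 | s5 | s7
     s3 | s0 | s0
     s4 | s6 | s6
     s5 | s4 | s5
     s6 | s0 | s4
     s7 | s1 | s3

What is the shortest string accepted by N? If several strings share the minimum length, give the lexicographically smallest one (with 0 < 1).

000

A breadth-first search from s0 reaches an accepting state first via the path s0 → s5 → s4 → s6 on input 000.
No string of length < 3 is accepted (BFS exhausts all shorter strings without reaching an accepting state), and 000 is the lexicographically least accepting string of length 3.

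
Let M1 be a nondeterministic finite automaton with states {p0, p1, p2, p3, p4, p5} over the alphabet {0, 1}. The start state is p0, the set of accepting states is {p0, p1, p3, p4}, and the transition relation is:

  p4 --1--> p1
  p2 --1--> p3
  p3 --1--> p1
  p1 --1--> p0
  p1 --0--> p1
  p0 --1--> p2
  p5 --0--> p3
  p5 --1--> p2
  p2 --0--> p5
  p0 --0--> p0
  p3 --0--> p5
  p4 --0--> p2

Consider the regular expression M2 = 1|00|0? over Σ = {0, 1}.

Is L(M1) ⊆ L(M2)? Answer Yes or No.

The string 11 is in L(M1) but not in L(M2).
So L(M1) ⊄ L(M2).

No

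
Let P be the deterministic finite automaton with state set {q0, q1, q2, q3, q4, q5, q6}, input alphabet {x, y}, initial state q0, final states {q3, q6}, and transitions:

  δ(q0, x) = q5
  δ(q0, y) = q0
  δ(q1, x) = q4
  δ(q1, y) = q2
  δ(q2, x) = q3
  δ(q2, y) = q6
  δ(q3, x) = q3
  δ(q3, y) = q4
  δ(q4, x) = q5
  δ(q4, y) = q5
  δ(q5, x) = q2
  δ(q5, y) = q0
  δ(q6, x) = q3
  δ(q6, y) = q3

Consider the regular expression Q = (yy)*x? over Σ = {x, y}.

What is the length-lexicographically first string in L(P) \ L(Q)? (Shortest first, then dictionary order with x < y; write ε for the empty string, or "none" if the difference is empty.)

xxx

The string xxx is accepted by P but not by Q.
No shorter string lies in the difference, and xxx is the lexicographically first length-3 string in L(P) \ L(Q).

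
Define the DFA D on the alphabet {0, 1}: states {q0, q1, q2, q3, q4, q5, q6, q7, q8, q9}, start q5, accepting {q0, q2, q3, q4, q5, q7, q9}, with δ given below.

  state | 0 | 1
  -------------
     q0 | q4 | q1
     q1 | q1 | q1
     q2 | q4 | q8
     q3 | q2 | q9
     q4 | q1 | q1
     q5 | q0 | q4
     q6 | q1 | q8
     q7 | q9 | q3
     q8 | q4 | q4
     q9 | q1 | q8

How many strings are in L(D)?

The useful subgraph on states {q0, q4, q5} is acyclic, so L(D) is finite; the longest accepting path visits 3 useful states, giving maximum string length 2.
Counting accepting paths from q5 by length: 1 of length 0, 2 of length 1, 1 of length 2. Total 4.

4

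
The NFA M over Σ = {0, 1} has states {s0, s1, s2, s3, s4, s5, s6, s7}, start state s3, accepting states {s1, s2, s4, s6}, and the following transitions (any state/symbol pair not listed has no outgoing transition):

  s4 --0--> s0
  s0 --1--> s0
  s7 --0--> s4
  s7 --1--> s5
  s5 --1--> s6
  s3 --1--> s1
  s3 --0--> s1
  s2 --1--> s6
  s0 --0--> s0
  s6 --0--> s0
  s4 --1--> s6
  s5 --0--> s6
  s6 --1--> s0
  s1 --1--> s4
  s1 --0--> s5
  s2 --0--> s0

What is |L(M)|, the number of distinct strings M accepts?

The useful subgraph on states {s1, s3, s4, s5, s6} is acyclic, so L(M) is finite; the longest accepting path visits 4 useful states, giving maximum string length 3.
Counting accepting paths from s3 by length: 2 of length 1, 2 of length 2, 6 of length 3. Total 10.

10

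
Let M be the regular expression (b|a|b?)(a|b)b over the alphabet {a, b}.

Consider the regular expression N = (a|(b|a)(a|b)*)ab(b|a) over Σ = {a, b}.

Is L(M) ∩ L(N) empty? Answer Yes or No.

Yes

Converting the expression M to a DFA (subset construction, then merging equivalent states) gives the minimal DFA with states {m0, m1, m2, m3, m4, m5}, start state m0, accepting states {m3, m5} and transitions m0: a→m1, b→m1; m1: a→m2, b→m3; m2: a→m4, b→m5; m3: a→m4, b→m5; m4: a→m4, b→m4; m5: a→m4, b→m4.
Converting the expression N to a DFA (subset construction, then merging equivalent states) gives the minimal DFA with states {n0, n1, n2, n3, n4, n5}, start state n0, accepting states {n4, n5} and transitions n0: a→n1, b→n1; n1: a→n2, b→n1; n2: a→n2, b→n3; n3: a→n4, b→n5; n4: a→n2, b→n3; n5: a→n2, b→n1.
Exploring the product automaton M × N from the start pair (m0, n0), following both machines on each input symbol, reaches 11 state pairs: (m0, n0), (m1, n1), (m2, n2), (m3, n1), (m4, n2), (m5, n3), (m5, n1), (m4, n3), (m4, n4), (m4, n5), (m4, n1).
M accepts in {m3, m5} and N accepts in {n4, n5}; no reachable pair has both components accepting, so no string drives both machines to acceptance simultaneously and L(M) ∩ L(N) = ∅.
So no string is accepted by both, and the intersection is empty.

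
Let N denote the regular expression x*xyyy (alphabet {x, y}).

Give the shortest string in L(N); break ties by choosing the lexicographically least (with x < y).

xyyy

By inspection of the expression, no string of length less than 4 matches, and xyyy is the lexicographically first match of length 4.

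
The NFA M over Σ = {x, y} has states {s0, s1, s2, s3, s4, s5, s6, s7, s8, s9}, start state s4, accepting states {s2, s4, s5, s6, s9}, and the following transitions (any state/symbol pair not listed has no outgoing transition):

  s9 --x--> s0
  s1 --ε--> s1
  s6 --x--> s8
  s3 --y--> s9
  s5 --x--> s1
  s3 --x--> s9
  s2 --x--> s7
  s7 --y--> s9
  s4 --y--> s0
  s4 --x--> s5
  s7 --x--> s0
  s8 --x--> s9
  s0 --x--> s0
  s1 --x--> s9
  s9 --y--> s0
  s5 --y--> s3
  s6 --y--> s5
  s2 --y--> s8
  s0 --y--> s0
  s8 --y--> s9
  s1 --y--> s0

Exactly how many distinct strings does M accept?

5

The useful subgraph on states {s1, s3, s4, s5, s9} is acyclic, so L(M) is finite; the longest accepting path visits 4 useful states, giving maximum string length 3.
Counting accepting paths from s4 by length: 1 of length 0, 1 of length 1, 3 of length 3. Total 5.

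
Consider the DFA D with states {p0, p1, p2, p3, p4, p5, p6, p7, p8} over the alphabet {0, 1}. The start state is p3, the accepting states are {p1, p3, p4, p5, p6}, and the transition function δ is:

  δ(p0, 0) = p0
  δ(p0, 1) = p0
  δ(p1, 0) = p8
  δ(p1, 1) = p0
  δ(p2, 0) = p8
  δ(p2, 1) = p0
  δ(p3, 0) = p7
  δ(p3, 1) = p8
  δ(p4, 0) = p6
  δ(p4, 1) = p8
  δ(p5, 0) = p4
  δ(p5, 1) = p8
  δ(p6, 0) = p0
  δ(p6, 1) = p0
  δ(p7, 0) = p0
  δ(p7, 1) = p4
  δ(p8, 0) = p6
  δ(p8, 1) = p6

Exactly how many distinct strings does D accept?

The useful subgraph on states {p3, p4, p6, p7, p8} is acyclic, so L(D) is finite; the longest accepting path visits 5 useful states, giving maximum string length 4.
Counting accepting paths from p3 by length: 1 of length 0, 3 of length 2, 1 of length 3, 2 of length 4. Total 7.

7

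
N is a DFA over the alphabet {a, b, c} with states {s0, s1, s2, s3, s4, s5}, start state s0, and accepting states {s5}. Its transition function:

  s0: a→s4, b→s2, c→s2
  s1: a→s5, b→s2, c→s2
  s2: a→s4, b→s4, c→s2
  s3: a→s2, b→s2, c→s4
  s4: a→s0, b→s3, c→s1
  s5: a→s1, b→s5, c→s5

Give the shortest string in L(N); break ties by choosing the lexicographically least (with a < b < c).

A breadth-first search from s0 reaches an accepting state first via the path s0 → s4 → s1 → s5 on input aca.
No string of length < 3 is accepted (BFS exhausts all shorter strings without reaching an accepting state), and aca is the lexicographically least accepting string of length 3.

aca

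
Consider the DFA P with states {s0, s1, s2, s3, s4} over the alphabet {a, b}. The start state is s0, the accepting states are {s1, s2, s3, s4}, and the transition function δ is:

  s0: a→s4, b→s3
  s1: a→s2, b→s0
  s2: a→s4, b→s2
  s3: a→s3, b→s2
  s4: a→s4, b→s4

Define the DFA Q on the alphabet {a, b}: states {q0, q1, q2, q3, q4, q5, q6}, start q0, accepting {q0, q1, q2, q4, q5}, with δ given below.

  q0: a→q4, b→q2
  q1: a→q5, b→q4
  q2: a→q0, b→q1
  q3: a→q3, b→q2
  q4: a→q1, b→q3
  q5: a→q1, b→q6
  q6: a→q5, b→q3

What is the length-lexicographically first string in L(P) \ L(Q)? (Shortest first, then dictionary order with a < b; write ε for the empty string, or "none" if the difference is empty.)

The string ab is accepted by P but not by Q.
No shorter string lies in the difference, and ab is the lexicographically first length-2 string in L(P) \ L(Q).

ab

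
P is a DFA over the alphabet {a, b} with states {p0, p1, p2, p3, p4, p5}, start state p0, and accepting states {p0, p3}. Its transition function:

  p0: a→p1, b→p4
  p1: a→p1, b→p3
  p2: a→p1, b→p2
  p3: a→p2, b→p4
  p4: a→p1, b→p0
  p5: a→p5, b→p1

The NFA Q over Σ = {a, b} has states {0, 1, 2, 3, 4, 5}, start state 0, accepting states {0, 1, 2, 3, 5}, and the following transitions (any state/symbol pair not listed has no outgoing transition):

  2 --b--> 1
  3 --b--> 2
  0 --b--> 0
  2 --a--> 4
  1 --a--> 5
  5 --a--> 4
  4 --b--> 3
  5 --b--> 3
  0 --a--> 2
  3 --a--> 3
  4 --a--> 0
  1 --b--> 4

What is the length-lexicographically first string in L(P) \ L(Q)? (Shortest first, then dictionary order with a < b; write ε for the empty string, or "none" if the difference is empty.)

aabaabbb

The string aabaabbb is accepted by P but not by Q.
No shorter string lies in the difference, and aabaabbb is the lexicographically first length-8 string in L(P) \ L(Q).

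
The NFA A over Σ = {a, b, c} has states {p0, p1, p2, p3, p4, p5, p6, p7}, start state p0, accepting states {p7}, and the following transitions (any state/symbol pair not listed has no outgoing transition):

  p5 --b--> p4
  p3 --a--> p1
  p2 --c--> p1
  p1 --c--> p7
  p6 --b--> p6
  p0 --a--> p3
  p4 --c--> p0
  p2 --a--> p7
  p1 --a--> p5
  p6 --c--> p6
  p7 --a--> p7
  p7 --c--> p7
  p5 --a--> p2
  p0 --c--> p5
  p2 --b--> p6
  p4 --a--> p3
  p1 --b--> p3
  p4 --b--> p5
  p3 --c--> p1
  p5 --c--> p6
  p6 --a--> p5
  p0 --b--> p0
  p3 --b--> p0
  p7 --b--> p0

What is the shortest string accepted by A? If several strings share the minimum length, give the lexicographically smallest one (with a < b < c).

aac

A breadth-first search from p0 reaches an accepting state first via the path p0 → p3 → p1 → p7 on input aac.
No string of length < 3 is accepted (BFS exhausts all shorter strings without reaching an accepting state), and aac is the lexicographically least accepting string of length 3.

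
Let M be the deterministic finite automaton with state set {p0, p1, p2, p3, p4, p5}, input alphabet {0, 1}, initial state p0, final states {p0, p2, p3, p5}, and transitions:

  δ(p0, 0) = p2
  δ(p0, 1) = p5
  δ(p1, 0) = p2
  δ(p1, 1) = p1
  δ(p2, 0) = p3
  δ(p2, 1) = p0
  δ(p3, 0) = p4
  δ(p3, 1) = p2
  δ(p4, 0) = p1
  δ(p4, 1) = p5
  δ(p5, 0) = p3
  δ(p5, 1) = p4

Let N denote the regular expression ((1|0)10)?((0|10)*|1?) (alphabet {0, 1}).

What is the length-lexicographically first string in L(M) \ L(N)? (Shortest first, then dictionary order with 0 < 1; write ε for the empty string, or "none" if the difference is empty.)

01

The string 01 is accepted by M but not by N.
No shorter string lies in the difference, and 01 is the lexicographically first length-2 string in L(M) \ L(N).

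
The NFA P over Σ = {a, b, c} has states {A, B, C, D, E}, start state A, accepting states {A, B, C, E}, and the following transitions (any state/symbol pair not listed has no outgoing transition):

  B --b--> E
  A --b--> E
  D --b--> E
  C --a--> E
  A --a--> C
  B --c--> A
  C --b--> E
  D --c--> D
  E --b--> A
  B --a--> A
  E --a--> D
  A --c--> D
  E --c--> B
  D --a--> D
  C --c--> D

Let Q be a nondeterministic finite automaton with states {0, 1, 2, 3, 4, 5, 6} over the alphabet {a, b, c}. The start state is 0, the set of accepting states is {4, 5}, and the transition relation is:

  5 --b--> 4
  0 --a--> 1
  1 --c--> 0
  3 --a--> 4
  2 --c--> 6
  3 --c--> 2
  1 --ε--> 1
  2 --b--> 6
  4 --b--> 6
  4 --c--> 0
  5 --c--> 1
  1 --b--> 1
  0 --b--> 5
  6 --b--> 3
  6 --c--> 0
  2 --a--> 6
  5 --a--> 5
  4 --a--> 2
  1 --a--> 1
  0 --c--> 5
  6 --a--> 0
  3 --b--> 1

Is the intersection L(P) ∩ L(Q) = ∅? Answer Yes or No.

No

The string b is accepted by both P and Q.
Hence L(P) ∩ L(Q) ≠ ∅.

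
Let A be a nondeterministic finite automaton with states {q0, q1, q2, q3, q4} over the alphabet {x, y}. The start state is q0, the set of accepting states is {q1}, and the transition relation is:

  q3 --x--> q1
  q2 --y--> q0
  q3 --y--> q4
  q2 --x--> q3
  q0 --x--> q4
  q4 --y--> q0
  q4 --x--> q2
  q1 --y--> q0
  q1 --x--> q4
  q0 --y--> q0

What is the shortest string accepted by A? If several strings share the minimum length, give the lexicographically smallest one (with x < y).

xxxx

A breadth-first search from q0 reaches an accepting state first via the path q0 → q4 → q2 → q3 → q1 on input xxxx.
No string of length < 4 is accepted (BFS exhausts all shorter strings without reaching an accepting state), and xxxx is the lexicographically least accepting string of length 4.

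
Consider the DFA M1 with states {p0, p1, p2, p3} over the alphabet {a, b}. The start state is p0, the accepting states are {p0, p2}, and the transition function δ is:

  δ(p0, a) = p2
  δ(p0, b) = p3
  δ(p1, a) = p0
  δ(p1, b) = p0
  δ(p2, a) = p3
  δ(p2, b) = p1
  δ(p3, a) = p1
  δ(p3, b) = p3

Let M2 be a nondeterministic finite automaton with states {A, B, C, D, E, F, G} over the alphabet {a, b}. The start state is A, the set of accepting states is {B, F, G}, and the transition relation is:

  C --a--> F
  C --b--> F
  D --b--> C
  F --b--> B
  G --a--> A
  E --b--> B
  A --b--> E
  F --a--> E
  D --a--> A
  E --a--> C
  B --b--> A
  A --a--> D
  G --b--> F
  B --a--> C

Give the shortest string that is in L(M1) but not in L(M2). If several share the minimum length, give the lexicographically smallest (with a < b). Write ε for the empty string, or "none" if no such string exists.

The empty string ε is accepted by M1 but not by M2.
Since ε is the unique shortest string, it is the required witness.

ε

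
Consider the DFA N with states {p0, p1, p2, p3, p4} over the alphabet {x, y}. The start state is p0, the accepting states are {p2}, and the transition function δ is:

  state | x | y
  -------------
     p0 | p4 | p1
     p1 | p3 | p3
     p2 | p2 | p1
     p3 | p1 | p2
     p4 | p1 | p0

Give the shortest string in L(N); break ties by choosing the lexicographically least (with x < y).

A breadth-first search from p0 reaches an accepting state first via the path p0 → p1 → p3 → p2 on input yxy.
No string of length < 3 is accepted (BFS exhausts all shorter strings without reaching an accepting state), and yxy is the lexicographically least accepting string of length 3.

yxy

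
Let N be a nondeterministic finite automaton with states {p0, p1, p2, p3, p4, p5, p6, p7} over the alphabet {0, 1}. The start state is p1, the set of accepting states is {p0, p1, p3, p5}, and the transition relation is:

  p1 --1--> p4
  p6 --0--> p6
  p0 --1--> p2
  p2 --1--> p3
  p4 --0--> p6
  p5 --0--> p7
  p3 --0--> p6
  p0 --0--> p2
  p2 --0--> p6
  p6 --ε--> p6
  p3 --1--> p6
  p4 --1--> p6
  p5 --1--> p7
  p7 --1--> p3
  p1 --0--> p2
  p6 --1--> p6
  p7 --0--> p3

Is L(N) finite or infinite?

finite

The useful states (reachable from p1 and able to reach an accepting state) are {p1, p2, p3}.
Restricted to these states the transition graph has no cycle, so every accepting path has bounded length and L is finite.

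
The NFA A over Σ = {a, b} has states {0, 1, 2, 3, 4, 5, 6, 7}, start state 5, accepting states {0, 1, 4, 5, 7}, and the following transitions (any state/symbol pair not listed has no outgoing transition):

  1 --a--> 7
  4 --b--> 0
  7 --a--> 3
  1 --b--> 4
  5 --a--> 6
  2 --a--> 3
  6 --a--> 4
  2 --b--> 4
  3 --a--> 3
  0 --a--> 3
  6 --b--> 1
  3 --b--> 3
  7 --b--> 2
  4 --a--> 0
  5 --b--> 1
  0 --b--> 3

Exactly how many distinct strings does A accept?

20

The useful subgraph on states {0, 1, 2, 4, 5, 6, 7} is acyclic, so L(A) is finite; the longest accepting path visits 7 useful states, giving maximum string length 6.
Counting accepting paths from 5 by length: 1 of length 0, 1 of length 1, 4 of length 2, 6 of length 3, 3 of length 4, 3 of length 5, 2 of length 6. Total 20.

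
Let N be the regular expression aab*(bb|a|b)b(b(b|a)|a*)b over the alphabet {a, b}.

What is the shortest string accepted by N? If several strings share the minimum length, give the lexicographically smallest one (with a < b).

aaabb

By inspection of the expression, no string of length less than 5 matches, and aaabb is the lexicographically first match of length 5.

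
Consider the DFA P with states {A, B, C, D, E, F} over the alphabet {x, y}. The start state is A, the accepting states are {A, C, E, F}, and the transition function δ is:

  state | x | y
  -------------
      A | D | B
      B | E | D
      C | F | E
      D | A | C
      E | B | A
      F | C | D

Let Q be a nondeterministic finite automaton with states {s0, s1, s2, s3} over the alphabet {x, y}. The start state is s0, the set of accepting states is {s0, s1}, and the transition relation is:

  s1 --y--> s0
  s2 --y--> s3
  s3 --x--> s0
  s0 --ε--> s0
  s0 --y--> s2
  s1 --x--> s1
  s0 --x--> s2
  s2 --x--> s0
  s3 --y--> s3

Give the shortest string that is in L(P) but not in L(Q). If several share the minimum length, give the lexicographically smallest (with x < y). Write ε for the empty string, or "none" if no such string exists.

xy

The string xy is accepted by P but not by Q.
No shorter string lies in the difference, and xy is the lexicographically first length-2 string in L(P) \ L(Q).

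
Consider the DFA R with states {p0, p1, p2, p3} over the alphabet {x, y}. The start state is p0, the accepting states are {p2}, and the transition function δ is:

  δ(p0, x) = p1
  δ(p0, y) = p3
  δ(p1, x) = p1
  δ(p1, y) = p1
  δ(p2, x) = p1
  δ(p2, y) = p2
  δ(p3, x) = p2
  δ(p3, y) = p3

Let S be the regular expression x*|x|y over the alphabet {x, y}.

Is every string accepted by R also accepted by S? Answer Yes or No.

No

The string yx is in L(R) but not in L(S).
So L(R) ⊄ L(S).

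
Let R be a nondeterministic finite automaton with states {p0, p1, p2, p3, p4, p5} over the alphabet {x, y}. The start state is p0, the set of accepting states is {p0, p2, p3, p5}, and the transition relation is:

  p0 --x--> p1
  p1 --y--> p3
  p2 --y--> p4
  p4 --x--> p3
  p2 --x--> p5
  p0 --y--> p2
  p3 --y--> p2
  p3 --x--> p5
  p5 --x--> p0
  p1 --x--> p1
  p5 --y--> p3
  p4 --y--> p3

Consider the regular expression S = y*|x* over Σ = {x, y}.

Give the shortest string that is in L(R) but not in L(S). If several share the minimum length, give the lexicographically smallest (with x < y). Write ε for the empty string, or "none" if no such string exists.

xy

The string xy is accepted by R but not by S.
No shorter string lies in the difference, and xy is the lexicographically first length-2 string in L(R) \ L(S).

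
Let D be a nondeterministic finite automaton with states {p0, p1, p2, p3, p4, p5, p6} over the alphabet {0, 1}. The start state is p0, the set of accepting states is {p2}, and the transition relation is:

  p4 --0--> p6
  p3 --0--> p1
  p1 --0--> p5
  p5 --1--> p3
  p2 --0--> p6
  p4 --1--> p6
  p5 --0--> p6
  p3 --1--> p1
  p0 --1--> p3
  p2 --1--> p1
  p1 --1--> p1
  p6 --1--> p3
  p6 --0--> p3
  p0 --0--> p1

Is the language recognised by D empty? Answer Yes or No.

Yes

The states reachable from the start state are {p0, p1, p3, p5, p6}.
None of the accepting states {p2} is reachable, so no string is accepted and L(D) = ∅.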